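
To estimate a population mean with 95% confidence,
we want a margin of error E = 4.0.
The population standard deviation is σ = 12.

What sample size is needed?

z_0.025 = 1.960
n = (z×σ/E)² = (1.960×12/4.0)²
n = 34.5744
Round up: n = 35

Answer: n = 35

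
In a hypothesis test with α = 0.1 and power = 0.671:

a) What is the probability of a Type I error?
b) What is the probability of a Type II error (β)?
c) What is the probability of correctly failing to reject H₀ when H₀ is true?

Answer: a) 0.1, b) 0.329, c) 0.9

Derivation:
a) Type I error probability = α = 0.1
b) Power = P(reject H₀ | H₁ true) = 1 - β = 0.671, so Type II error probability = β = 1 - Power = 0.329
c) P(fail to reject H₀ | H₀ true) = 1 - α = 0.9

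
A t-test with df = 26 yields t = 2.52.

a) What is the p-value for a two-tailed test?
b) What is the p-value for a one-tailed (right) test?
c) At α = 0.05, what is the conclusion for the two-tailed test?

Using t-distribution with df = 26:
a) Two-tailed: p = 2×P(T > 2.52) = 0.0182
b) One-tailed: p = P(T > 2.52) = 0.0091
c) 0.0182 < 0.05, reject H₀

Answer: a) 0.0182, b) 0.0091, c) reject H₀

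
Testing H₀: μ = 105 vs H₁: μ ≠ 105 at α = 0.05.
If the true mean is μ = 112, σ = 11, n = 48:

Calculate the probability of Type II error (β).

SE = σ/√n = 11/√48 = 1.5877
Critical values: μ₀ ± z_0.025×SE = 105 ± 1.960×1.5877
Acceptance region: (101.8881, 108.1119)
Under H₁ (μ = 112): z_high = (108.1119 - 112)/1.5877 = -2.4489, z_low = (101.8881 - 112)/1.5877 = -6.3689
β = P(not reject | H₁) = Φ(-2.4489) - Φ(-6.3689) ≈ 0.0072

Answer: β ≈ 0.0072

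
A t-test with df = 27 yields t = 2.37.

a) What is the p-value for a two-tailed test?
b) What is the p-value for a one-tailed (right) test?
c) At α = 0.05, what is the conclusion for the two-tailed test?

Answer: a) 0.0252, b) 0.0126, c) reject H₀

Derivation:
Using t-distribution with df = 27:
a) Two-tailed: p = 2×P(T > 2.37) = 0.0252
b) One-tailed: p = P(T > 2.37) = 0.0126
c) 0.0252 < 0.05, reject H₀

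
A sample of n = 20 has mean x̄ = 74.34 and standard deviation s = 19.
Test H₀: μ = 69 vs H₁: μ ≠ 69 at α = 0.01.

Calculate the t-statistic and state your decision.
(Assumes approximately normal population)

Answer: t = 1.2569, fail to reject H₀

Derivation:
df = n - 1 = 19
SE = s/√n = 19/√20 = 4.2485
t = (x̄ - μ₀)/SE = (74.34 - 69)/4.2485 = 1.2569
Critical value: t_{0.005,19} = ±2.861
p-value ≈ 0.2240
Decision: fail to reject H₀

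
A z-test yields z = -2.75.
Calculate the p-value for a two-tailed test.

For z = -2.75:
p = 2×P(Z > |-2.75|) = 2×(1 - Φ(2.75)) = 0.0060

Answer: p-value ≈ 0.0060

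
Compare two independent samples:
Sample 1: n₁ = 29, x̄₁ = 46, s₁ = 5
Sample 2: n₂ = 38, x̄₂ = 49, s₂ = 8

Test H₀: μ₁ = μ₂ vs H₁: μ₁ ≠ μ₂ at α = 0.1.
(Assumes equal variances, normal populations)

Pooled variance: s²_p = [28×5² + 37×8²]/(65) = 47.2000
s_p = 6.8702
SE = s_p×√(1/n₁ + 1/n₂) = 6.8702×√(1/29 + 1/38) = 1.6940
t = (x̄₁ - x̄₂)/SE = (46 - 49)/1.6940 = -1.7710
df = 65, t-critical = ±1.669
Decision: reject H₀

Answer: t = -1.7710, reject H₀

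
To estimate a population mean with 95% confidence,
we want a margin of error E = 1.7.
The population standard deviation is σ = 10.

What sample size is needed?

z_0.025 = 1.960
n = (z×σ/E)² = (1.960×10/1.7)²
n = 132.9273
Round up: n = 133

Answer: n = 133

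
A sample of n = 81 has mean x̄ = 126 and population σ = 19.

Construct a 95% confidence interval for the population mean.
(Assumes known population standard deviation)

Confidence level: 95%, α = 0.05
z_0.025 = 1.960
SE = σ/√n = 19/√81 = 2.1111
Margin of error = 1.960 × 2.1111 = 4.1378
CI: x̄ ± margin = 126 ± 4.1378
CI: (121.8622, 130.1378)

Answer: (121.8622, 130.1378)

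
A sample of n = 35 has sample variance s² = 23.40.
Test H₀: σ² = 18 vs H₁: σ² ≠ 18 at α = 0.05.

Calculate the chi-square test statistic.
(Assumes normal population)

df = n - 1 = 34
χ² = (n-1)s²/σ₀² = 34×23.40/18 = 44.2000
Critical values: χ²_{0.975,34} = 19.806, χ²_{0.025,34} = 51.966
Rejection region: χ² < 19.806 or χ² > 51.966
Decision: fail to reject H₀

Answer: χ² = 44.2000, fail to reject H₀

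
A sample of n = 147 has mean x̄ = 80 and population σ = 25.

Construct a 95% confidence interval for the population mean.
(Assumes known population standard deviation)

Answer: (75.9585, 84.0415)

Derivation:
Confidence level: 95%, α = 0.05
z_0.025 = 1.960
SE = σ/√n = 25/√147 = 2.0620
Margin of error = 1.960 × 2.0620 = 4.0415
CI: x̄ ± margin = 80 ± 4.0415
CI: (75.9585, 84.0415)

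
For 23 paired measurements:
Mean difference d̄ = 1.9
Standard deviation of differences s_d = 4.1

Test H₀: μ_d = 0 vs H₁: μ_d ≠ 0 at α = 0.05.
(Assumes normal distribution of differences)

Answer: t = 2.2225, reject H₀

Derivation:
df = n - 1 = 22
SE = s_d/√n = 4.1/√23 = 0.8549
t = d̄/SE = 1.9/0.8549 = 2.2225
Critical value: t_{0.025,22} = ±2.074
p-value ≈ 0.0368
Decision: reject H₀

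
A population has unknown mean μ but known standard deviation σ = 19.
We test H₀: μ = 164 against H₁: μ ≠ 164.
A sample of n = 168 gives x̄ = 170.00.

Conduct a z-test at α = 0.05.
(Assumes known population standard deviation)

Standard error: SE = σ/√n = 19/√168 = 1.4659
z-statistic: z = (x̄ - μ₀)/SE = (170.00 - 164)/1.4659 = 4.0930
Critical value: ±1.960
p-value < 0.0001
Decision: reject H₀

Answer: z = 4.0930, reject H₀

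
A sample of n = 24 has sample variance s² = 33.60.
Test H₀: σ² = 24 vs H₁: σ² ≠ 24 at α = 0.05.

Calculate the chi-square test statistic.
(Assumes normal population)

Answer: χ² = 32.2000, fail to reject H₀

Derivation:
df = n - 1 = 23
χ² = (n-1)s²/σ₀² = 23×33.60/24 = 32.2000
Critical values: χ²_{0.975,23} = 11.689, χ²_{0.025,23} = 38.076
Rejection region: χ² < 11.689 or χ² > 38.076
Decision: fail to reject H₀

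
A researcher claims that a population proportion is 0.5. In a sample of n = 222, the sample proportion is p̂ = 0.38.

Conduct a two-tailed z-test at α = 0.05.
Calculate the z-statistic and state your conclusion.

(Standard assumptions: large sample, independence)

H₀: p = 0.5, H₁: p ≠ 0.5
Standard error: SE = √(p₀(1-p₀)/n) = √(0.5×0.5/222) = 0.033558
z-statistic: z = (p̂ - p₀)/SE = (0.38 - 0.5)/0.033558 = -3.5759
Critical value: z_0.025 = ±1.960
p-value = 0.0003
Decision: reject H₀ at α = 0.05

Answer: z = -3.5759, reject H₀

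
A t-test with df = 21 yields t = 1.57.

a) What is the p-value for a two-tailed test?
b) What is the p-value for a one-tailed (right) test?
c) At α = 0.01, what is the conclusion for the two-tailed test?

Answer: a) 0.1314, b) 0.0657, c) fail to reject H₀

Derivation:
Using t-distribution with df = 21:
a) Two-tailed: p = 2×P(T > 1.57) = 0.1314
b) One-tailed: p = P(T > 1.57) = 0.0657
c) 0.1314 ≥ 0.01, fail to reject H₀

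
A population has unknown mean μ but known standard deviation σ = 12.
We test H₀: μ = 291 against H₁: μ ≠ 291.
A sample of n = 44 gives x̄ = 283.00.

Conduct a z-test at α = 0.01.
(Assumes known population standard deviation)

Answer: z = -4.4221, reject H₀

Derivation:
Standard error: SE = σ/√n = 12/√44 = 1.8091
z-statistic: z = (x̄ - μ₀)/SE = (283.00 - 291)/1.8091 = -4.4221
Critical value: ±2.576
p-value < 0.0001
Decision: reject H₀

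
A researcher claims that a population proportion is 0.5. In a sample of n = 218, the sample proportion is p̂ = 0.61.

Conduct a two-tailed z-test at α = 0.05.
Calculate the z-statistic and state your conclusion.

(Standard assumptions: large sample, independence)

H₀: p = 0.5, H₁: p ≠ 0.5
Standard error: SE = √(p₀(1-p₀)/n) = √(0.5×0.5/218) = 0.033864
z-statistic: z = (p̂ - p₀)/SE = (0.61 - 0.5)/0.033864 = 3.2483
Critical value: z_0.025 = ±1.960
p-value = 0.0012
Decision: reject H₀ at α = 0.05

Answer: z = 3.2483, reject H₀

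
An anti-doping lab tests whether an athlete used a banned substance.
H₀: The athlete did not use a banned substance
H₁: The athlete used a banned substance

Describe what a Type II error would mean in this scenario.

Answer: Failing to detect doping in an athlete who used a banned substance

Derivation:
Type I error: rejecting H₀ when it is actually true (false positive).
Type II error: failing to reject H₀ when H₁ is actually true (false negative).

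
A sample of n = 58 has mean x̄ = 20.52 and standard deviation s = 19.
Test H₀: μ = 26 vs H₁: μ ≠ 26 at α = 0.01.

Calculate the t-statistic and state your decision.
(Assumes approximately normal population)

Answer: t = -2.1966, fail to reject H₀

Derivation:
df = n - 1 = 57
SE = s/√n = 19/√58 = 2.4948
t = (x̄ - μ₀)/SE = (20.52 - 26)/2.4948 = -2.1966
Critical value: t_{0.005,57} = ±2.665
p-value ≈ 0.0321
Decision: fail to reject H₀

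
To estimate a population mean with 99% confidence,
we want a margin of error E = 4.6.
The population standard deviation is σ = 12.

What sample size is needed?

Answer: n = 46

Derivation:
z_0.005 = 2.576
n = (z×σ/E)² = (2.576×12/4.6)²
n = 45.1584
Round up: n = 46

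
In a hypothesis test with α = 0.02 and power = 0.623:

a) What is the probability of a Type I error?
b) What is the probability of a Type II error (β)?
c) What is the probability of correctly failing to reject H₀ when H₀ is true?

a) Type I error probability = α = 0.02
b) Power = P(reject H₀ | H₁ true) = 1 - β = 0.623, so Type II error probability = β = 1 - Power = 0.377
c) P(fail to reject H₀ | H₀ true) = 1 - α = 0.98

Answer: a) 0.02, b) 0.377, c) 0.98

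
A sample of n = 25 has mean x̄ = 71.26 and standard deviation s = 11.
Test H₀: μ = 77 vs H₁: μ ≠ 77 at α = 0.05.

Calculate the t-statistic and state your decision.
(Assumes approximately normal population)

Answer: t = -2.6091, reject H₀

Derivation:
df = n - 1 = 24
SE = s/√n = 11/√25 = 2.2000
t = (x̄ - μ₀)/SE = (71.26 - 77)/2.2000 = -2.6091
Critical value: t_{0.025,24} = ±2.064
p-value ≈ 0.0154
Decision: reject H₀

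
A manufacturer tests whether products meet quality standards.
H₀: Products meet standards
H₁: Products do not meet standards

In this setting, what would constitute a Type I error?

Answer: Rejecting good products that actually meet standards

Derivation:
Type I error: rejecting H₀ when it is actually true (false positive).
Type II error: failing to reject H₀ when H₁ is actually true (false negative).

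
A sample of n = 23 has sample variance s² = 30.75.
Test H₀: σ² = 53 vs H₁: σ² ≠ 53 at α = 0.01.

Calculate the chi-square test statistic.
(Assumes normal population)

df = n - 1 = 22
χ² = (n-1)s²/σ₀² = 22×30.75/53 = 12.7642
Critical values: χ²_{0.995,22} = 8.643, χ²_{0.005,22} = 42.796
Rejection region: χ² < 8.643 or χ² > 42.796
Decision: fail to reject H₀

Answer: χ² = 12.7642, fail to reject H₀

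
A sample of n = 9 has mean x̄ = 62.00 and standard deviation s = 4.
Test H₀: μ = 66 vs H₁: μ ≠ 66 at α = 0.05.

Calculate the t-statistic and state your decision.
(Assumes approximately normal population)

Answer: t = -3.0001, reject H₀

Derivation:
df = n - 1 = 8
SE = s/√n = 4/√9 = 1.3333
t = (x̄ - μ₀)/SE = (62.00 - 66)/1.3333 = -3.0001
Critical value: t_{0.025,8} = ±2.306
p-value ≈ 0.0171
Decision: reject H₀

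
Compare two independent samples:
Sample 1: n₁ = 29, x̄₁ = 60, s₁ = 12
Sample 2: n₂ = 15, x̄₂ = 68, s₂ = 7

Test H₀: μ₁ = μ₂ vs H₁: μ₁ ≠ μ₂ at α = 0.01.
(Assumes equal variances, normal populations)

Pooled variance: s²_p = [28×12² + 14×7²]/(42) = 112.3333
s_p = 10.5987
SE = s_p×√(1/n₁ + 1/n₂) = 10.5987×√(1/29 + 1/15) = 3.3708
t = (x̄₁ - x̄₂)/SE = (60 - 68)/3.3708 = -2.3733
df = 42, t-critical = ±2.698
Decision: fail to reject H₀

Answer: t = -2.3733, fail to reject H₀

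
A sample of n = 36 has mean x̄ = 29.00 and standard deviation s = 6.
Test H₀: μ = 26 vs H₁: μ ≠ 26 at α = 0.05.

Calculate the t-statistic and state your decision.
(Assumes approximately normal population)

df = n - 1 = 35
SE = s/√n = 6/√36 = 1.0000
t = (x̄ - μ₀)/SE = (29.00 - 26)/1.0000 = 3.0000
Critical value: t_{0.025,35} = ±2.030
p-value ≈ 0.0049
Decision: reject H₀

Answer: t = 3.0000, reject H₀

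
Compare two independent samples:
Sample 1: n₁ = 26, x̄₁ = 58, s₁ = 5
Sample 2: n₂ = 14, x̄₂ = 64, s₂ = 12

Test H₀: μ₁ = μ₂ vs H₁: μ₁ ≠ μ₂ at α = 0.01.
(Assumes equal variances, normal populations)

Answer: t = -2.2328, fail to reject H₀

Derivation:
Pooled variance: s²_p = [25×5² + 13×12²]/(38) = 65.7105
s_p = 8.1062
SE = s_p×√(1/n₁ + 1/n₂) = 8.1062×√(1/26 + 1/14) = 2.6872
t = (x̄₁ - x̄₂)/SE = (58 - 64)/2.6872 = -2.2328
df = 38, t-critical = ±2.712
Decision: fail to reject H₀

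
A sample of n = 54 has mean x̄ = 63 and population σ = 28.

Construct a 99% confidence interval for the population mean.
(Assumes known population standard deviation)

Answer: (53.1847, 72.8153)

Derivation:
Confidence level: 99%, α = 0.01
z_0.005 = 2.576
SE = σ/√n = 28/√54 = 3.8103
Margin of error = 2.576 × 3.8103 = 9.8153
CI: x̄ ± margin = 63 ± 9.8153
CI: (53.1847, 72.8153)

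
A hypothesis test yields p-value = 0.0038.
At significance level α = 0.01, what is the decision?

Answer: reject H₀

Derivation:
Compare p-value to α:
0.0038 < 0.01
Decision: reject H₀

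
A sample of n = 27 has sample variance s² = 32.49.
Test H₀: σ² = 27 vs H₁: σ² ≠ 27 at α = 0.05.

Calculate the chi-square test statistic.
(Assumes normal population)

df = n - 1 = 26
χ² = (n-1)s²/σ₀² = 26×32.49/27 = 31.2867
Critical values: χ²_{0.975,26} = 13.844, χ²_{0.025,26} = 41.923
Rejection region: χ² < 13.844 or χ² > 41.923
Decision: fail to reject H₀

Answer: χ² = 31.2867, fail to reject H₀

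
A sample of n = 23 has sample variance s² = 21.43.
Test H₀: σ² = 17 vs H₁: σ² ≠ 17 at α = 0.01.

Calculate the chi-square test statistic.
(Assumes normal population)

df = n - 1 = 22
χ² = (n-1)s²/σ₀² = 22×21.43/17 = 27.7329
Critical values: χ²_{0.995,22} = 8.643, χ²_{0.005,22} = 42.796
Rejection region: χ² < 8.643 or χ² > 42.796
Decision: fail to reject H₀

Answer: χ² = 27.7329, fail to reject H₀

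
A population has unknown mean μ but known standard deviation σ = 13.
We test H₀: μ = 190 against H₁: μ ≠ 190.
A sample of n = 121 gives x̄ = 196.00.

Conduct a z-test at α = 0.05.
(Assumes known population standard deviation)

Standard error: SE = σ/√n = 13/√121 = 1.1818
z-statistic: z = (x̄ - μ₀)/SE = (196.00 - 190)/1.1818 = 5.0770
Critical value: ±1.960
p-value < 0.0001
Decision: reject H₀

Answer: z = 5.0770, reject H₀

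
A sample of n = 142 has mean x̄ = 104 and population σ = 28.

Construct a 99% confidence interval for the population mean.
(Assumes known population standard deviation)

Answer: (97.9472, 110.0528)

Derivation:
Confidence level: 99%, α = 0.01
z_0.005 = 2.576
SE = σ/√n = 28/√142 = 2.3497
Margin of error = 2.576 × 2.3497 = 6.0528
CI: x̄ ± margin = 104 ± 6.0528
CI: (97.9472, 110.0528)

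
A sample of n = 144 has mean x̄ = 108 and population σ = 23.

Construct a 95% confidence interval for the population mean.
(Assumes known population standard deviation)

Answer: (104.2433, 111.7567)

Derivation:
Confidence level: 95%, α = 0.05
z_0.025 = 1.960
SE = σ/√n = 23/√144 = 1.9167
Margin of error = 1.960 × 1.9167 = 3.7567
CI: x̄ ± margin = 108 ± 3.7567
CI: (104.2433, 111.7567)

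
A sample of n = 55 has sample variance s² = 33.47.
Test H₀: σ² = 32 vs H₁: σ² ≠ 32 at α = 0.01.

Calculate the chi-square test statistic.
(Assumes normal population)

Answer: χ² = 56.4806, fail to reject H₀

Derivation:
df = n - 1 = 54
χ² = (n-1)s²/σ₀² = 54×33.47/32 = 56.4806
Critical values: χ²_{0.995,54} = 30.981, χ²_{0.005,54} = 84.502
Rejection region: χ² < 30.981 or χ² > 84.502
Decision: fail to reject H₀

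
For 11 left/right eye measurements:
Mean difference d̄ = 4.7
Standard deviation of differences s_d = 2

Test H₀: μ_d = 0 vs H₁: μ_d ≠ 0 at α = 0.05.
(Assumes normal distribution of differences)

df = n - 1 = 10
SE = s_d/√n = 2/√11 = 0.6030
t = d̄/SE = 4.7/0.6030 = 7.7944
Critical value: t_{0.025,10} = ±2.228
p-value < 0.0001
Decision: reject H₀

Answer: t = 7.7944, reject H₀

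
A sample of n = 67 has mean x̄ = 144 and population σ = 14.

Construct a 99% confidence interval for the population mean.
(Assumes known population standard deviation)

Confidence level: 99%, α = 0.01
z_0.005 = 2.576
SE = σ/√n = 14/√67 = 1.7104
Margin of error = 2.576 × 1.7104 = 4.4060
CI: x̄ ± margin = 144 ± 4.4060
CI: (139.5940, 148.4060)

Answer: (139.5940, 148.4060)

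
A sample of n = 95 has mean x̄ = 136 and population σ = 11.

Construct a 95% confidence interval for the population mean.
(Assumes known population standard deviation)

Confidence level: 95%, α = 0.05
z_0.025 = 1.960
SE = σ/√n = 11/√95 = 1.1286
Margin of error = 1.960 × 1.1286 = 2.2121
CI: x̄ ± margin = 136 ± 2.2121
CI: (133.7879, 138.2121)

Answer: (133.7879, 138.2121)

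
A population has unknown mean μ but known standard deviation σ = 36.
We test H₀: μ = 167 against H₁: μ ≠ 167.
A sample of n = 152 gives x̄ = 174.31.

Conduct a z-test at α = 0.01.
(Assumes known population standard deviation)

Standard error: SE = σ/√n = 36/√152 = 2.9200
z-statistic: z = (x̄ - μ₀)/SE = (174.31 - 167)/2.9200 = 2.5034
Critical value: ±2.576
p-value = 0.0123
Decision: fail to reject H₀

Answer: z = 2.5034, fail to reject H₀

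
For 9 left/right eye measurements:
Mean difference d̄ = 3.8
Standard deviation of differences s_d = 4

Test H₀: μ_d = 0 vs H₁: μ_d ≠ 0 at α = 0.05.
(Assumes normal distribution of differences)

df = n - 1 = 8
SE = s_d/√n = 4/√9 = 1.3333
t = d̄/SE = 3.8/1.3333 = 2.8501
Critical value: t_{0.025,8} = ±2.306
p-value ≈ 0.0215
Decision: reject H₀

Answer: t = 2.8501, reject H₀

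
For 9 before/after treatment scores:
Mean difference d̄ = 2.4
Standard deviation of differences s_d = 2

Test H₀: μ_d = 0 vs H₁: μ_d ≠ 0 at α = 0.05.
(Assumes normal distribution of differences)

df = n - 1 = 8
SE = s_d/√n = 2/√9 = 0.6667
t = d̄/SE = 2.4/0.6667 = 3.5998
Critical value: t_{0.025,8} = ±2.306
p-value ≈ 0.0070
Decision: reject H₀

Answer: t = 3.5998, reject H₀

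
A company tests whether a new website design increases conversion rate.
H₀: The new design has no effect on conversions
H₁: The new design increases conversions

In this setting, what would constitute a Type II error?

Type I error (α): Rejecting H₀ when H₀ is true
Type II error (β): Failing to reject H₀ when H₁ is true

Answer: Keeping the old design when the new one would have increased conversions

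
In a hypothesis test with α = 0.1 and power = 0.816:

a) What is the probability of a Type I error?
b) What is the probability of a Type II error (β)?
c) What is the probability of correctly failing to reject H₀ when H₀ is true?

Answer: a) 0.1, b) 0.184, c) 0.9

Derivation:
a) Type I error probability = α = 0.1
b) Power = P(reject H₀ | H₁ true) = 1 - β = 0.816, so Type II error probability = β = 1 - Power = 0.184
c) P(fail to reject H₀ | H₀ true) = 1 - α = 0.9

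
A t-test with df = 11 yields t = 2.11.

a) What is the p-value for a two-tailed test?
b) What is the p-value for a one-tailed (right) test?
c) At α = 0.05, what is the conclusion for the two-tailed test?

Answer: a) 0.0586, b) 0.0293, c) fail to reject H₀

Derivation:
Using t-distribution with df = 11:
a) Two-tailed: p = 2×P(T > 2.11) = 0.0586
b) One-tailed: p = P(T > 2.11) = 0.0293
c) 0.0586 ≥ 0.05, fail to reject H₀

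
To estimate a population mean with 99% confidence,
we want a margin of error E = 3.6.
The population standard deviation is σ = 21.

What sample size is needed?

z_0.005 = 2.576
n = (z×σ/E)² = (2.576×21/3.6)²
n = 225.8007
Round up: n = 226

Answer: n = 226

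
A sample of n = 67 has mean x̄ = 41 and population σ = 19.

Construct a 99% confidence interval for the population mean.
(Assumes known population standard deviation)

Confidence level: 99%, α = 0.01
z_0.005 = 2.576
SE = σ/√n = 19/√67 = 2.3212
Margin of error = 2.576 × 2.3212 = 5.9794
CI: x̄ ± margin = 41 ± 5.9794
CI: (35.0206, 46.9794)

Answer: (35.0206, 46.9794)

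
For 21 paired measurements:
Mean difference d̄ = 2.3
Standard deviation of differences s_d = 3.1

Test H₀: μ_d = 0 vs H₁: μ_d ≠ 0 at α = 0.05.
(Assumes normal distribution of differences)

Answer: t = 3.3999, reject H₀

Derivation:
df = n - 1 = 20
SE = s_d/√n = 3.1/√21 = 0.6765
t = d̄/SE = 2.3/0.6765 = 3.3999
Critical value: t_{0.025,20} = ±2.086
p-value ≈ 0.0028
Decision: reject H₀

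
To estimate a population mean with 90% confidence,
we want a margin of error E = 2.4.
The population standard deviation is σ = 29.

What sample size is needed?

Answer: n = 396

Derivation:
z_0.05 = 1.645
n = (z×σ/E)² = (1.645×29/2.4)²
n = 395.0984
Round up: n = 396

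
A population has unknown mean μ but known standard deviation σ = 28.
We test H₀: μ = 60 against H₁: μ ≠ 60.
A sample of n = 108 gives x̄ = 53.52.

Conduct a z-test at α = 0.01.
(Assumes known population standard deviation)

Answer: z = -2.4051, fail to reject H₀

Derivation:
Standard error: SE = σ/√n = 28/√108 = 2.6943
z-statistic: z = (x̄ - μ₀)/SE = (53.52 - 60)/2.6943 = -2.4051
Critical value: ±2.576
p-value = 0.0162
Decision: fail to reject H₀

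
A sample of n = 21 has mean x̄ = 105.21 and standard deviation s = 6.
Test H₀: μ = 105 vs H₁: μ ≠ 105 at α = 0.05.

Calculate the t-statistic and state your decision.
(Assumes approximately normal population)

Answer: t = 0.1604, fail to reject H₀

Derivation:
df = n - 1 = 20
SE = s/√n = 6/√21 = 1.3093
t = (x̄ - μ₀)/SE = (105.21 - 105)/1.3093 = 0.1604
Critical value: t_{0.025,20} = ±2.086
p-value ≈ 0.8742
Decision: fail to reject H₀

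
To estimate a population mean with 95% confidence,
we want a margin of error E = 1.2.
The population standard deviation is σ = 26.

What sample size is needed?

Answer: n = 1804

Derivation:
z_0.025 = 1.960
n = (z×σ/E)² = (1.960×26/1.2)²
n = 1803.4178
Round up: n = 1804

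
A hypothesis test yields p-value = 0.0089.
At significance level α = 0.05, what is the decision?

Compare p-value to α:
0.0089 < 0.05
Decision: reject H₀

Answer: reject H₀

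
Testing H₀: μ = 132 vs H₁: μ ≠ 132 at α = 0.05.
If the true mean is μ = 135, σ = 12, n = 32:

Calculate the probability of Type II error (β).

Answer: β ≈ 0.7070

Derivation:
SE = σ/√n = 12/√32 = 2.1213
Critical values: μ₀ ± z_0.025×SE = 132 ± 1.960×2.1213
Acceptance region: (127.8423, 136.1577)
Under H₁ (μ = 135): z_high = (136.1577 - 135)/2.1213 = 0.5458, z_low = (127.8423 - 135)/2.1213 = -3.3742
β = P(not reject | H₁) = Φ(0.5458) - Φ(-3.3742) ≈ 0.7070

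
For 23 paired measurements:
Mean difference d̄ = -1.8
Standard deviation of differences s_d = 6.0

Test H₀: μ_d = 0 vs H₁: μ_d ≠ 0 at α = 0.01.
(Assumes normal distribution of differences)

df = n - 1 = 22
SE = s_d/√n = 6.0/√23 = 1.2511
t = d̄/SE = -1.8/1.2511 = -1.4387
Critical value: t_{0.005,22} = ±2.819
p-value ≈ 0.1643
Decision: fail to reject H₀

Answer: t = -1.4387, fail to reject H₀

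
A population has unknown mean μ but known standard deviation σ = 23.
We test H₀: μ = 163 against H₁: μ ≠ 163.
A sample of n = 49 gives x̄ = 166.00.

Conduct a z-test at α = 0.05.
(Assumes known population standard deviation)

Standard error: SE = σ/√n = 23/√49 = 3.2857
z-statistic: z = (x̄ - μ₀)/SE = (166.00 - 163)/3.2857 = 0.9130
Critical value: ±1.960
p-value = 0.3612
Decision: fail to reject H₀

Answer: z = 0.9130, fail to reject H₀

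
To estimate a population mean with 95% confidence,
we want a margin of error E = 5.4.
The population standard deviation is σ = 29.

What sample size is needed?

Answer: n = 111

Derivation:
z_0.025 = 1.960
n = (z×σ/E)² = (1.960×29/5.4)²
n = 110.7951
Round up: n = 111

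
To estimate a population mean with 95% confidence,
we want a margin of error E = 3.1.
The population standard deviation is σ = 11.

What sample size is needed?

Answer: n = 49

Derivation:
z_0.025 = 1.960
n = (z×σ/E)² = (1.960×11/3.1)²
n = 48.3698
Round up: n = 49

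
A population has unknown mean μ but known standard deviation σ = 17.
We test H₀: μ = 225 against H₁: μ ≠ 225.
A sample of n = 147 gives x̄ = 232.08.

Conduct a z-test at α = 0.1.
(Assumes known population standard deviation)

Standard error: SE = σ/√n = 17/√147 = 1.4021
z-statistic: z = (x̄ - μ₀)/SE = (232.08 - 225)/1.4021 = 5.0496
Critical value: ±1.645
p-value < 0.0001
Decision: reject H₀

Answer: z = 5.0496, reject H₀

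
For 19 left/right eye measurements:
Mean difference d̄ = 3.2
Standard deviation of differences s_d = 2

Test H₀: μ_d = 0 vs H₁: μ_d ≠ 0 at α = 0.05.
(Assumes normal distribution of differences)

Answer: t = 6.9747, reject H₀

Derivation:
df = n - 1 = 18
SE = s_d/√n = 2/√19 = 0.4588
t = d̄/SE = 3.2/0.4588 = 6.9747
Critical value: t_{0.025,18} = ±2.101
p-value < 0.0001
Decision: reject H₀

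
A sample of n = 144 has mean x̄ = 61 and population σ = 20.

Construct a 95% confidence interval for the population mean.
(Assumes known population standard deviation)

Confidence level: 95%, α = 0.05
z_0.025 = 1.960
SE = σ/√n = 20/√144 = 1.6667
Margin of error = 1.960 × 1.6667 = 3.2667
CI: x̄ ± margin = 61 ± 3.2667
CI: (57.7333, 64.2667)

Answer: (57.7333, 64.2667)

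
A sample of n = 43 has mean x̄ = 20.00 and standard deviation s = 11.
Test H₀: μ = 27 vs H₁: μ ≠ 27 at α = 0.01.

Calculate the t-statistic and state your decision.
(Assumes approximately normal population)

df = n - 1 = 42
SE = s/√n = 11/√43 = 1.6775
t = (x̄ - μ₀)/SE = (20.00 - 27)/1.6775 = -4.1729
Critical value: t_{0.005,42} = ±2.698
p-value ≈ 0.0001
Decision: reject H₀

Answer: t = -4.1729, reject H₀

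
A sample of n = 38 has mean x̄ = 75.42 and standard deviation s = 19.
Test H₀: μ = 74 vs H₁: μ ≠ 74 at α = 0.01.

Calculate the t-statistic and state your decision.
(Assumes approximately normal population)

Answer: t = 0.4607, fail to reject H₀

Derivation:
df = n - 1 = 37
SE = s/√n = 19/√38 = 3.0822
t = (x̄ - μ₀)/SE = (75.42 - 74)/3.0822 = 0.4607
Critical value: t_{0.005,37} = ±2.715
p-value ≈ 0.6477
Decision: fail to reject H₀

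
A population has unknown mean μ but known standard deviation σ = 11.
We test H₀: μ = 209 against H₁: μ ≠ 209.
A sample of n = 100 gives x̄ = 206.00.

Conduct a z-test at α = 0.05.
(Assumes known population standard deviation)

Standard error: SE = σ/√n = 11/√100 = 1.1000
z-statistic: z = (x̄ - μ₀)/SE = (206.00 - 209)/1.1000 = -2.7273
Critical value: ±1.960
p-value = 0.0064
Decision: reject H₀

Answer: z = -2.7273, reject H₀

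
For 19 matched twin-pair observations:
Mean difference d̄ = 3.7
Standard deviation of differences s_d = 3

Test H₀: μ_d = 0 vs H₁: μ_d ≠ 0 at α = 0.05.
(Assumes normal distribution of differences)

Answer: t = 5.3763, reject H₀

Derivation:
df = n - 1 = 18
SE = s_d/√n = 3/√19 = 0.6882
t = d̄/SE = 3.7/0.6882 = 5.3763
Critical value: t_{0.025,18} = ±2.101
p-value < 0.0001
Decision: reject H₀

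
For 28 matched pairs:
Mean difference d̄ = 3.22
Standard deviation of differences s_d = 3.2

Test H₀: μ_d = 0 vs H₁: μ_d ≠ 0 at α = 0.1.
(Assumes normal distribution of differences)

df = n - 1 = 27
SE = s_d/√n = 3.2/√28 = 0.6047
t = d̄/SE = 3.22/0.6047 = 5.3250
Critical value: t_{0.05,27} = ±1.703
p-value < 0.0001
Decision: reject H₀

Answer: t = 5.3250, reject H₀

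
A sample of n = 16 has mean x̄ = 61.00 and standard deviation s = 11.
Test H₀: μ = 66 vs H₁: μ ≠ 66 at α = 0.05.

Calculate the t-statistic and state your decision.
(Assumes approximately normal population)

df = n - 1 = 15
SE = s/√n = 11/√16 = 2.7500
t = (x̄ - μ₀)/SE = (61.00 - 66)/2.7500 = -1.8182
Critical value: t_{0.025,15} = ±2.131
p-value ≈ 0.0891
Decision: fail to reject H₀

Answer: t = -1.8182, fail to reject H₀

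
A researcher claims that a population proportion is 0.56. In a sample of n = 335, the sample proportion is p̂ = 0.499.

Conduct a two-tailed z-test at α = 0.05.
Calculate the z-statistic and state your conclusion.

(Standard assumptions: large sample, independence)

H₀: p = 0.56, H₁: p ≠ 0.56
Standard error: SE = √(p₀(1-p₀)/n) = √(0.56×0.44/335) = 0.027121
z-statistic: z = (p̂ - p₀)/SE = (0.499 - 0.56)/0.027121 = -2.2492
Critical value: z_0.025 = ±1.960
p-value = 0.0245
Decision: reject H₀ at α = 0.05

Answer: z = -2.2492, reject H₀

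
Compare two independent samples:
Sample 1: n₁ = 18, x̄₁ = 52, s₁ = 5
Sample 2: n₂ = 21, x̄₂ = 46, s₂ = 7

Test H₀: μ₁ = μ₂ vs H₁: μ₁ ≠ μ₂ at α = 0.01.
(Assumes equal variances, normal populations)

Pooled variance: s²_p = [17×5² + 20×7²]/(37) = 37.9730
s_p = 6.1622
SE = s_p×√(1/n₁ + 1/n₂) = 6.1622×√(1/18 + 1/21) = 1.9793
t = (x̄₁ - x̄₂)/SE = (52 - 46)/1.9793 = 3.0314
df = 37, t-critical = ±2.715
Decision: reject H₀

Answer: t = 3.0314, reject H₀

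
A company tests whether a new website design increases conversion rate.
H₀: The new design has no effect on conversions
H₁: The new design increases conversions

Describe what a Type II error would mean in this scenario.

A Type I error (probability α) occurs when we reject a true H₀.
A Type II error (probability β) occurs when we fail to reject a false H₀.

Answer: Keeping the old design when the new one would have increased conversions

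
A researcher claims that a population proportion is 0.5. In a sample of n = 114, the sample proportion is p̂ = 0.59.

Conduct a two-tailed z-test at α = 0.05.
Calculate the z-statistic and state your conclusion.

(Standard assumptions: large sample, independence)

Answer: z = 1.9219, fail to reject H₀

Derivation:
H₀: p = 0.5, H₁: p ≠ 0.5
Standard error: SE = √(p₀(1-p₀)/n) = √(0.5×0.5/114) = 0.046829
z-statistic: z = (p̂ - p₀)/SE = (0.59 - 0.5)/0.046829 = 1.9219
Critical value: z_0.025 = ±1.960
p-value = 0.0546
Decision: fail to reject H₀ at α = 0.05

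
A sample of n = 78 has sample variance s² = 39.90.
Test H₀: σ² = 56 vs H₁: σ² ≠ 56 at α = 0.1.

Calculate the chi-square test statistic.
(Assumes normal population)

df = n - 1 = 77
χ² = (n-1)s²/σ₀² = 77×39.90/56 = 54.8625
Critical values: χ²_{0.95,77} = 57.786, χ²_{0.05,77} = 98.484
Rejection region: χ² < 57.786 or χ² > 98.484
Decision: reject H₀

Answer: χ² = 54.8625, reject H₀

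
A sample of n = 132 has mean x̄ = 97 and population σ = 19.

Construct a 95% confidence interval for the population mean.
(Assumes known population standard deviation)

Answer: (93.7587, 100.2413)

Derivation:
Confidence level: 95%, α = 0.05
z_0.025 = 1.960
SE = σ/√n = 19/√132 = 1.6537
Margin of error = 1.960 × 1.6537 = 3.2413
CI: x̄ ± margin = 97 ± 3.2413
CI: (93.7587, 100.2413)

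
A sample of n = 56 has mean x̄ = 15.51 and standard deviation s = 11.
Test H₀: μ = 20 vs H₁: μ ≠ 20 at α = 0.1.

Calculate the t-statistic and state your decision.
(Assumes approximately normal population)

df = n - 1 = 55
SE = s/√n = 11/√56 = 1.4699
t = (x̄ - μ₀)/SE = (15.51 - 20)/1.4699 = -3.0546
Critical value: t_{0.05,55} = ±1.673
p-value ≈ 0.0035
Decision: reject H₀

Answer: t = -3.0546, reject H₀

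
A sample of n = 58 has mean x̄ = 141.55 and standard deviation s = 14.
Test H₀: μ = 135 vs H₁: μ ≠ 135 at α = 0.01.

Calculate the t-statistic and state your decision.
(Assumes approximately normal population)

Answer: t = 3.5631, reject H₀

Derivation:
df = n - 1 = 57
SE = s/√n = 14/√58 = 1.8383
t = (x̄ - μ₀)/SE = (141.55 - 135)/1.8383 = 3.5631
Critical value: t_{0.005,57} = ±2.665
p-value ≈ 0.0007
Decision: reject H₀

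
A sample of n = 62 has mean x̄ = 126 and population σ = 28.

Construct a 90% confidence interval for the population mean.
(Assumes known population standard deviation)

Confidence level: 90%, α = 0.1
z_0.05 = 1.645
SE = σ/√n = 28/√62 = 3.5560
Margin of error = 1.645 × 3.5560 = 5.8496
CI: x̄ ± margin = 126 ± 5.8496
CI: (120.1504, 131.8496)

Answer: (120.1504, 131.8496)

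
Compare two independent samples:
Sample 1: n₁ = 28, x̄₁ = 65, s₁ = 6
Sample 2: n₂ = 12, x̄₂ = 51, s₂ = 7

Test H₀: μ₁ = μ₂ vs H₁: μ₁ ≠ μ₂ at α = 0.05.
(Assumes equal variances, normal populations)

Pooled variance: s²_p = [27×6² + 11×7²]/(38) = 39.7632
s_p = 6.3058
SE = s_p×√(1/n₁ + 1/n₂) = 6.3058×√(1/28 + 1/12) = 2.1757
t = (x̄₁ - x̄₂)/SE = (65 - 51)/2.1757 = 6.4347
df = 38, t-critical = ±2.024
Decision: reject H₀

Answer: t = 6.4347, reject H₀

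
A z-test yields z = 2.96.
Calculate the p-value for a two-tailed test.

For z = 2.96:
p = 2×P(Z > |2.96|) = 2×(1 - Φ(2.96)) = 0.0031

Answer: p-value ≈ 0.0031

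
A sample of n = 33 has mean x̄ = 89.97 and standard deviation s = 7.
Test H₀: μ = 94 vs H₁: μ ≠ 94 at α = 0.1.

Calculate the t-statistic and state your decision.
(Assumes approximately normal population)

Answer: t = -3.3073, reject H₀

Derivation:
df = n - 1 = 32
SE = s/√n = 7/√33 = 1.2185
t = (x̄ - μ₀)/SE = (89.97 - 94)/1.2185 = -3.3073
Critical value: t_{0.05,32} = ±1.694
p-value ≈ 0.0023
Decision: reject H₀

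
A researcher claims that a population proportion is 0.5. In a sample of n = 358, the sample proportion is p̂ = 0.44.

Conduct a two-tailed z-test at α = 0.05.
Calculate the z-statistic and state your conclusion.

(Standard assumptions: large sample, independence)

Answer: z = -2.2705, reject H₀

Derivation:
H₀: p = 0.5, H₁: p ≠ 0.5
Standard error: SE = √(p₀(1-p₀)/n) = √(0.5×0.5/358) = 0.026426
z-statistic: z = (p̂ - p₀)/SE = (0.44 - 0.5)/0.026426 = -2.2705
Critical value: z_0.025 = ±1.960
p-value = 0.0232
Decision: reject H₀ at α = 0.05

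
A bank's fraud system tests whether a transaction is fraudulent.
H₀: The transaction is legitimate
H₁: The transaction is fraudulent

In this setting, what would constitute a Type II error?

Answer: Allowing a fraudulent transaction to go through

Derivation:
Type I error: rejecting H₀ when it is actually true (false positive).
Type II error: failing to reject H₀ when H₁ is actually true (false negative).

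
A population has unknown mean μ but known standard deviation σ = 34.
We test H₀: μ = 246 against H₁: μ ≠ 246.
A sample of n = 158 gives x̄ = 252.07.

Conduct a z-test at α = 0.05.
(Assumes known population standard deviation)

Answer: z = 2.2441, reject H₀

Derivation:
Standard error: SE = σ/√n = 34/√158 = 2.7049
z-statistic: z = (x̄ - μ₀)/SE = (252.07 - 246)/2.7049 = 2.2441
Critical value: ±1.960
p-value = 0.0248
Decision: reject H₀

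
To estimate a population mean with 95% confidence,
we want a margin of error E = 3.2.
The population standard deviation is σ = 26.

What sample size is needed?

Answer: n = 254

Derivation:
z_0.025 = 1.960
n = (z×σ/E)² = (1.960×26/3.2)²
n = 253.6056
Round up: n = 254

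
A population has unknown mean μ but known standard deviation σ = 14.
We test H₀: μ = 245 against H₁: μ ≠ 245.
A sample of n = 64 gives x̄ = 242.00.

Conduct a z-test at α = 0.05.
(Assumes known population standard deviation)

Answer: z = -1.7143, fail to reject H₀

Derivation:
Standard error: SE = σ/√n = 14/√64 = 1.7500
z-statistic: z = (x̄ - μ₀)/SE = (242.00 - 245)/1.7500 = -1.7143
Critical value: ±1.960
p-value = 0.0865
Decision: fail to reject H₀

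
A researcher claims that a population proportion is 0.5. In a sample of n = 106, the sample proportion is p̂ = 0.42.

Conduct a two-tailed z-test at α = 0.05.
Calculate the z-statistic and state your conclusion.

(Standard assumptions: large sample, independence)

Answer: z = -1.6473, fail to reject H₀

Derivation:
H₀: p = 0.5, H₁: p ≠ 0.5
Standard error: SE = √(p₀(1-p₀)/n) = √(0.5×0.5/106) = 0.048564
z-statistic: z = (p̂ - p₀)/SE = (0.42 - 0.5)/0.048564 = -1.6473
Critical value: z_0.025 = ±1.960
p-value = 0.0995
Decision: fail to reject H₀ at α = 0.05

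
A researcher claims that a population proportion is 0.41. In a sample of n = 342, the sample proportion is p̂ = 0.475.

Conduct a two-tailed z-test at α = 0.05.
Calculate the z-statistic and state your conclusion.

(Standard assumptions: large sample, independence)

Answer: z = 2.4441, reject H₀

Derivation:
H₀: p = 0.41, H₁: p ≠ 0.41
Standard error: SE = √(p₀(1-p₀)/n) = √(0.41×0.59/342) = 0.026595
z-statistic: z = (p̂ - p₀)/SE = (0.475 - 0.41)/0.026595 = 2.4441
Critical value: z_0.025 = ±1.960
p-value = 0.0145
Decision: reject H₀ at α = 0.05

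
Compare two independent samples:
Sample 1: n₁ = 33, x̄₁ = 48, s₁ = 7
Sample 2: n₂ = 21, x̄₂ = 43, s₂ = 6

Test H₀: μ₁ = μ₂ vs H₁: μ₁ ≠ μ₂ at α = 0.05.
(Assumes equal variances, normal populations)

Pooled variance: s²_p = [32×7² + 20×6²]/(52) = 44.0000
s_p = 6.6332
SE = s_p×√(1/n₁ + 1/n₂) = 6.6332×√(1/33 + 1/21) = 1.8516
t = (x̄₁ - x̄₂)/SE = (48 - 43)/1.8516 = 2.7004
df = 52, t-critical = ±2.007
Decision: reject H₀

Answer: t = 2.7004, reject H₀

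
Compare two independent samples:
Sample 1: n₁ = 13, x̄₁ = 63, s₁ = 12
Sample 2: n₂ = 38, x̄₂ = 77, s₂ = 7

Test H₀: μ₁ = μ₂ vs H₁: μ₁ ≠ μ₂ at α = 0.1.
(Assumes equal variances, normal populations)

Answer: t = -5.1256, reject H₀

Derivation:
Pooled variance: s²_p = [12×12² + 37×7²]/(49) = 72.2653
s_p = 8.5009
SE = s_p×√(1/n₁ + 1/n₂) = 8.5009×√(1/13 + 1/38) = 2.7314
t = (x̄₁ - x̄₂)/SE = (63 - 77)/2.7314 = -5.1256
df = 49, t-critical = ±1.677
Decision: reject H₀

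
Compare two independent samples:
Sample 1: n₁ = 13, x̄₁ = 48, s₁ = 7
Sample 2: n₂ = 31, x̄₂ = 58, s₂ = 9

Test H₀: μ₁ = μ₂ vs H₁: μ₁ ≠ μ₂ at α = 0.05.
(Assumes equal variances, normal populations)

Pooled variance: s²_p = [12×7² + 30×9²]/(42) = 71.8571
s_p = 8.4769
SE = s_p×√(1/n₁ + 1/n₂) = 8.4769×√(1/13 + 1/31) = 2.8010
t = (x̄₁ - x̄₂)/SE = (48 - 58)/2.8010 = -3.5702
df = 42, t-critical = ±2.018
Decision: reject H₀

Answer: t = -3.5702, reject H₀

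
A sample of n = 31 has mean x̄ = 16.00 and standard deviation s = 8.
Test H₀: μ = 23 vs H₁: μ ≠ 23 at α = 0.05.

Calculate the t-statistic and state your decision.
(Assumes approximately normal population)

Answer: t = -4.8719, reject H₀

Derivation:
df = n - 1 = 30
SE = s/√n = 8/√31 = 1.4368
t = (x̄ - μ₀)/SE = (16.00 - 23)/1.4368 = -4.8719
Critical value: t_{0.025,30} = ±2.042
p-value < 0.0001
Decision: reject H₀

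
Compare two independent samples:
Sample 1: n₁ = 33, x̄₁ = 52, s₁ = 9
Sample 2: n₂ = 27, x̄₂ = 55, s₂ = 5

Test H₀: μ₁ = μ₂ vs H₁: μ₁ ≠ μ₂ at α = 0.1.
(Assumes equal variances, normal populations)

Pooled variance: s²_p = [32×9² + 26×5²]/(58) = 55.8966
s_p = 7.4764
SE = s_p×√(1/n₁ + 1/n₂) = 7.4764×√(1/33 + 1/27) = 1.9401
t = (x̄₁ - x̄₂)/SE = (52 - 55)/1.9401 = -1.5463
df = 58, t-critical = ±1.672
Decision: fail to reject H₀

Answer: t = -1.5463, fail to reject H₀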